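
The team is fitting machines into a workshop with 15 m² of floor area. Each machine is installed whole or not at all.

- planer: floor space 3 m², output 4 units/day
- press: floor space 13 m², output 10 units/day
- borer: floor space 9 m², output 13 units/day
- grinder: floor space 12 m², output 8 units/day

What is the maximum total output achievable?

17

This is a 0-1 knapsack instance.
Allowing fractional choices, the relaxed optimum would be about 19.3, but machines are indivisible.
planer + grinder: floor space 3 + 12 = 15 ≤ 15, output 4 + 8 = 12.
borer: floor space 9 ≤ 15, output 13.
planer + borer: floor space 3 + 9 = 12 ≤ 15, output 4 + 13 = 17.
Best is planer and borer with total output 17.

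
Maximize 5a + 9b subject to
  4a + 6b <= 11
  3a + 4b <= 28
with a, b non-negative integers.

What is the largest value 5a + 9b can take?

(a,b)=(1,1): 4·1+6·1=10≤11, 3·1+4·1=7≤28, objective 14.
(a,b)=(2,0): 4·2+6·0=8≤11, 3·2+4·0=6≤28, objective 10.
No feasible integer point exceeds 14.

14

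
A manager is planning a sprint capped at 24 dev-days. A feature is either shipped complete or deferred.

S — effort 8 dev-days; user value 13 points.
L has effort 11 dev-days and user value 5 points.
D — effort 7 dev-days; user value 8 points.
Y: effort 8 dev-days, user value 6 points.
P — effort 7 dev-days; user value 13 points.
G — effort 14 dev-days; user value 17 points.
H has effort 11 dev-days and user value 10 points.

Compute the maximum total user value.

This is an integer program with binary decision variables.
Allowing fractional choices, the relaxed optimum would be about 36.9, but features are indivisible.
S + D + P: effort 8 + 7 + 7 = 22 ≤ 24, user value 13 + 8 + 13 = 34.
P + G: effort 7 + 14 = 21 ≤ 24, user value 13 + 17 = 30.
S + Y + P: effort 8 + 8 + 7 = 23 ≤ 24, user value 13 + 6 + 13 = 32.
Best is S, D, and P with total user value 34.

34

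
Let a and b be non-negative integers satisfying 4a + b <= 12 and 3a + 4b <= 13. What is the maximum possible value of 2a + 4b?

(a,b)=(0,3): 4·0+1·3=3≤12, 3·0+4·3=12≤13, objective 12.
(a,b)=(1,2): 4·1+1·2=6≤12, 3·1+4·2=11≤13, objective 10.
The best lattice point is (0,3), giving 12.

12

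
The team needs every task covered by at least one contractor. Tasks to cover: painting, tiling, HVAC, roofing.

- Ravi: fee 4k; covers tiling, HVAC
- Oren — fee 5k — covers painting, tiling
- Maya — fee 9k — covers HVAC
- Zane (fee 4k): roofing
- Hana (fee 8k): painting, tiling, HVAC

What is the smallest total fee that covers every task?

12

The greedy cost-per-new-task heuristic would pick Ravi, Zane, and Oren for 13, but a cheaper cover exists.
Choose Zane and Hana: together they cover painting, tiling, HVAC, roofing — every task.
Total fee: 4 + 8 = 12.
No cover costs less than 12.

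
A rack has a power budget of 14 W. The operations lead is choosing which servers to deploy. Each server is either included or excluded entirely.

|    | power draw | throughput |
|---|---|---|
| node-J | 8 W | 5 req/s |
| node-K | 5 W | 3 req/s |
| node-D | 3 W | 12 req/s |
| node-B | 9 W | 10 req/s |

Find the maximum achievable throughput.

Allowing fractional choices, the relaxed optimum would be about 23.2, but servers are indivisible.
node-D + node-B: power draw 3 + 9 = 12 ≤ 14, throughput 12 + 10 = 22.
node-J + node-D: power draw 8 + 3 = 11 ≤ 14, throughput 5 + 12 = 17.
Best is node-D and node-B with total throughput 22.

22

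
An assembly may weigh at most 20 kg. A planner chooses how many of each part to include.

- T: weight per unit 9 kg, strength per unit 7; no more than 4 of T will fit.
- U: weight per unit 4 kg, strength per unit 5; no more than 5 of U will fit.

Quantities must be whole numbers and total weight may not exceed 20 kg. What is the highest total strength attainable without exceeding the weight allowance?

U has the best ratio (5/4); taking only U gives at most 5×5 = 25 (stopped by the weight limit).
Optimal: 5×U: weight 20 ≤ 20, strength 5·5 = 25.

25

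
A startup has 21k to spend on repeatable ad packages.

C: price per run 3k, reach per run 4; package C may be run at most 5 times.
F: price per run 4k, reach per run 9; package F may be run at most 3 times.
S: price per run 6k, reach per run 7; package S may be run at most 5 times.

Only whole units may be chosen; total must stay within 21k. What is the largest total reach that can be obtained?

39

Take 3×C and 3×F: price 21 ≤ 21, reach 3·4 + 3·9 = 39.
F has the best ratio (9/4) and is taken to its limit of 3; remaining capacity is filled optimally with the others.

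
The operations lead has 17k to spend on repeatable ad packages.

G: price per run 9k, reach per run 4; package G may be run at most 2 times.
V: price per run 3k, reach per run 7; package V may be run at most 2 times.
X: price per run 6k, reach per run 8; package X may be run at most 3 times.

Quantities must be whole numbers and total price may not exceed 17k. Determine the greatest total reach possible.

23

V has the best ratio (7/3); taking only V gives at most 2×7 = 14 (stopped by the supply cap of 2).
Mixing does better — 1×V and 2×X: price 15 ≤ 17, reach 1·7 + 2·8 = 23.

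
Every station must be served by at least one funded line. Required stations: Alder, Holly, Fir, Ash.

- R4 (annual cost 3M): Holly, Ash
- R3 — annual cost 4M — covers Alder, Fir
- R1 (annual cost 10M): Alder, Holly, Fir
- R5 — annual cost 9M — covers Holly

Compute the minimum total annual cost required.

Choose R4 and R3: together they cover Alder, Holly, Fir, Ash — every station.
Total annual cost: 3 + 4 = 7.
No cover costs less than 7.

7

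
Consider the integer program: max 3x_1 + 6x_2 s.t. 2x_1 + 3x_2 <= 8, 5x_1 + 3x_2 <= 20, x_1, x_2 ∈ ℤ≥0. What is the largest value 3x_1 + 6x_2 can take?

15

Relaxing integrality, the LP optimum is 16.00 at (x_1,x_2) = (0, 2.67), which is not an integer point.
(x_1,x_2)=(1,2): 2·1+3·2=8≤8, 5·1+3·2=11≤20, objective 15.
(x_1,x_2)=(2,1): 2·2+3·1=7≤8, 5·2+3·1=13≤20, objective 12.
(x_1,x_2)=(0,2): 2·0+3·2=6≤8, 5·0+3·2=6≤20, objective 12.
(x_1,x_2)=(1,1): 2·1+3·1=5≤8, 5·1+3·1=8≤20, objective 9.
Maximum is 15 at (x_1,x_2)=(1,2).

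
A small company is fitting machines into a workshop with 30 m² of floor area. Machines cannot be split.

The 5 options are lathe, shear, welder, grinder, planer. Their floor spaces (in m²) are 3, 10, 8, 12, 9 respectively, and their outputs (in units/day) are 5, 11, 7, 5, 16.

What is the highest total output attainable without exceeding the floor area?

Take lathe, shear, welder, and planer: floor space 3 + 10 + 8 + 9 = 30 ≤ 30, output 5 + 11 + 7 + 16 = 39.
No other feasible combination does better.

39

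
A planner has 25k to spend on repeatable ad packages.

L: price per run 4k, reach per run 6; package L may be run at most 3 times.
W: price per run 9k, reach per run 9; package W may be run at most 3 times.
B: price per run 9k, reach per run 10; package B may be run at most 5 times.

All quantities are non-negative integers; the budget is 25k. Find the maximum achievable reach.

28

3×L and 1×B: price 21 ≤ 25, reach 3·6 + 1·10 = 28.
3×L and 1×W: price 21 ≤ 25, reach 3·6 + 1·9 = 27.
Best is 28.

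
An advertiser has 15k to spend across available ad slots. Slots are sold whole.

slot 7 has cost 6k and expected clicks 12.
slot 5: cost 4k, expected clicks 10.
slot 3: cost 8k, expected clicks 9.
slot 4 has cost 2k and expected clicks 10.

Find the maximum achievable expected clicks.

32

Take slot 7, slot 5, and slot 4: cost 6 + 4 + 2 = 12 ≤ 15, expected clicks 12 + 10 + 10 = 32.
No other feasible combination does better.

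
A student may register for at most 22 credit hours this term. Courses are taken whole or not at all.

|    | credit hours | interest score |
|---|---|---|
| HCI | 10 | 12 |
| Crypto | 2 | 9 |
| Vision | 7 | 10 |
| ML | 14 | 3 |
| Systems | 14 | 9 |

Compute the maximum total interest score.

HCI + Crypto + Vision: credit hours 10 + 2 + 7 = 19 ≤ 22, interest score 12 + 9 + 10 = 31.
HCI + Vision: credit hours 10 + 7 = 17 ≤ 22, interest score 12 + 10 = 22.
Best is HCI, Crypto, and Vision with total interest score 31.

31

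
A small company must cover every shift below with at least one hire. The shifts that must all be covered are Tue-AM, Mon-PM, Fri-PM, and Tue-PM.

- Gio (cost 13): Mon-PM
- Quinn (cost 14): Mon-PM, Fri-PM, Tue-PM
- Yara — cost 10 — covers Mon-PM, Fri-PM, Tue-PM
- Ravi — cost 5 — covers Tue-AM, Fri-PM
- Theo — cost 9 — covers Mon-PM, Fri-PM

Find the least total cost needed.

Choose Yara and Ravi: together they cover Tue-AM, Mon-PM, Fri-PM, Tue-PM — every shift.
Total cost: 10 + 5 = 15.
No cover costs less than 15.

15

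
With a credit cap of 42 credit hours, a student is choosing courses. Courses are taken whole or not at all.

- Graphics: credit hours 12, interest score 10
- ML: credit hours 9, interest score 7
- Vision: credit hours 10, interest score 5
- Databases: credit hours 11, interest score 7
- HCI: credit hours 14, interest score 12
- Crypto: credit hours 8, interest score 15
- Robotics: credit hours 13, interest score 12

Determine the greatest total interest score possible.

This is a 0-1 knapsack instance.
Allowing fractional choices, the relaxed optimum would be about 44.8, but courses are indivisible.
ML + Databases + Crypto + Robotics: credit hours 9 + 11 + 8 + 13 = 41 ≤ 42, interest score 7 + 7 + 15 + 12 = 41.
ML + Databases + HCI + Crypto: credit hours 9 + 11 + 14 + 8 = 42 ≤ 42, interest score 7 + 7 + 12 + 15 = 41.
Graphics + ML + Crypto + Robotics: credit hours 12 + 9 + 8 + 13 = 42 ≤ 42, interest score 10 + 7 + 15 + 12 = 44.
Best is Graphics, ML, Crypto, and Robotics with total interest score 44.

44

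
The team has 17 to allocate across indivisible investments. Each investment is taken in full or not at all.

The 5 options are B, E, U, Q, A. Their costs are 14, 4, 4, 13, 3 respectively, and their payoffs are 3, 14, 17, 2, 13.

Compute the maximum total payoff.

44

E + U + A: cost 4 + 4 + 3 = 11 ≤ 17, payoff 14 + 17 + 13 = 44.
U + A: cost 4 + 3 = 7 ≤ 17, payoff 17 + 13 = 30.
E + U: cost 4 + 4 = 8 ≤ 17, payoff 14 + 17 = 31.
Best is E, U, and A with total payoff 44.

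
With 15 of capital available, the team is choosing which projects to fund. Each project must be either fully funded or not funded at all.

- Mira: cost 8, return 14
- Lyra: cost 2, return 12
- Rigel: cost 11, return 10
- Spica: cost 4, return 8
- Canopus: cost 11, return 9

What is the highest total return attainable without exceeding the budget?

Take Mira, Lyra, and Spica: cost 8 + 2 + 4 = 14 ≤ 15, return 14 + 12 + 8 = 34.
No other feasible combination does better.

34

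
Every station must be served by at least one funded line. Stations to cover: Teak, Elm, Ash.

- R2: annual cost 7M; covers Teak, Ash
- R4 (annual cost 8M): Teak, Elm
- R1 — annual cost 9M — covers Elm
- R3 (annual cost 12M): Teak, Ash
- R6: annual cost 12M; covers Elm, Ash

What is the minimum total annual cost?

This is a weighted set-cover instance.
Choose R2 and R4: together they cover Teak, Elm, Ash — every station.
Total annual cost: 7 + 8 = 15.
No cover costs less than 15.

15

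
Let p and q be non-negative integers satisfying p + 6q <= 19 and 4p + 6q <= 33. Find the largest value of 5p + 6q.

Relaxing integrality, the LP optimum is 41.25 at (p,q) = (8.25, 0), which is not an integer point.
(p,q)=(8,0) is feasible, giving 40.
(p,q)=(7,0) is feasible, giving 35.
The best lattice point is (8,0), giving 40.

40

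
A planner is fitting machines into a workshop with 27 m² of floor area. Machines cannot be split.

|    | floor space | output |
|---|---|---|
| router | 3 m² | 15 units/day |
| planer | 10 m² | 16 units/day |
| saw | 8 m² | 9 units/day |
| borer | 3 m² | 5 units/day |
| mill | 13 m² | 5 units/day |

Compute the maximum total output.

45

This is a 0-1 knapsack instance.
Allowing fractional choices, the relaxed optimum would be about 46.2, but machines are indivisible.
router + planer + borer: floor space 3 + 10 + 3 = 16 ≤ 27, output 15 + 16 + 5 = 36.
router + planer + saw + borer: floor space 3 + 10 + 8 + 3 = 24 ≤ 27, output 15 + 16 + 9 + 5 = 45.
router + planer + saw: floor space 3 + 10 + 8 = 21 ≤ 27, output 15 + 16 + 9 = 40.
Best is router, planer, saw, and borer with total output 45.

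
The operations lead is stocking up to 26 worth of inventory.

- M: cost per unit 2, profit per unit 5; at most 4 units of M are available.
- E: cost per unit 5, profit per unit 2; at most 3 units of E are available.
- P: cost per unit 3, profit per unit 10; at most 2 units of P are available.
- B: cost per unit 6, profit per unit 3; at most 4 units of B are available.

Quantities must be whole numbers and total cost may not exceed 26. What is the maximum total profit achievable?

4×M, 2×P, and 2×B: cost 26 ≤ 26, profit 4·5 + 2·10 + 2·3 = 46.
4×M, 1×E, 2×P, and 1×B: cost 25 ≤ 26, profit 4·5 + 1·2 + 2·10 + 1·3 = 45.
Best is 46.

46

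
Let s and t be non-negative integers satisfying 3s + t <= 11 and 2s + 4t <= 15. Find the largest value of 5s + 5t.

(s,t)=(3,2): 3·3+1·2=11≤11, 2·3+4·2=14≤15, objective 25.
(s,t)=(3,1): 3·3+1·1=10≤11, 2·3+4·1=10≤15, objective 20.
(s,t)=(2,2): 3·2+1·2=8≤11, 2·2+4·2=12≤15, objective 20.
No feasible integer point exceeds 25.

25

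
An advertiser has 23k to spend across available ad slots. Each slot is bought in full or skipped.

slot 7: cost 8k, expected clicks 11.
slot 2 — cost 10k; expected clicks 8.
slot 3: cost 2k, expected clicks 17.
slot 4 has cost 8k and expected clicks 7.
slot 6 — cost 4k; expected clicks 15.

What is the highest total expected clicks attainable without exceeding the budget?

50

slot 7 + slot 3 + slot 4 + slot 6: cost 8 + 2 + 8 + 4 = 22 ≤ 23, expected clicks 11 + 17 + 7 + 15 = 50.
slot 2 + slot 3 + slot 6: cost 10 + 2 + 4 = 16 ≤ 23, expected clicks 8 + 17 + 15 = 40.
slot 7 + slot 3 + slot 6: cost 8 + 2 + 4 = 14 ≤ 23, expected clicks 11 + 17 + 15 = 43.
Best is slot 7, slot 3, slot 4, and slot 6 with total expected clicks 50.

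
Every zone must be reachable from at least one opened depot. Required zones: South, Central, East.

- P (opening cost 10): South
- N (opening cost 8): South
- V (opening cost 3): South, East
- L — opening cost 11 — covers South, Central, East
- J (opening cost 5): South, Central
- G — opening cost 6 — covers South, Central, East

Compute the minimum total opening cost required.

The greedy cost-per-new-zone heuristic would pick V and J for 8, but a cheaper cover exists.
G alone covers South, Central, East — every zone.
Total opening cost: 6.
No cover costs less than 6.

6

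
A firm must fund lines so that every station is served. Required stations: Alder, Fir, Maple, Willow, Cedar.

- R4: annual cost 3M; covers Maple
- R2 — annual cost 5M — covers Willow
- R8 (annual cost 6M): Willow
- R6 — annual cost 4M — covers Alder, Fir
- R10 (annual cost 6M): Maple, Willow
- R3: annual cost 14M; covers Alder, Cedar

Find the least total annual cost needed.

The greedy cost-per-new-station heuristic would pick R6, R4, R2, and R3 for 26, but a cheaper cover exists.
Choose R6, R10, and R3: together they cover Alder, Fir, Maple, Willow, Cedar — every station.
Total annual cost: 4 + 6 + 14 = 24.
No cover costs less than 24.

24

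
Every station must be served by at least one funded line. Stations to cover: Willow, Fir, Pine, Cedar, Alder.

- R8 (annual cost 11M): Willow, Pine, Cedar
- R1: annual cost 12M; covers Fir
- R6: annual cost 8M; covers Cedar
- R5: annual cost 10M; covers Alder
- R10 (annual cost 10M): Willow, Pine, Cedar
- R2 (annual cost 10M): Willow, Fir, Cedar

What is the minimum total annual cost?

30

Choose R5, R10, and R2: together they cover Willow, Fir, Pine, Cedar, Alder — every station.
Total annual cost: 10 + 10 + 10 = 30.
No cover costs less than 30.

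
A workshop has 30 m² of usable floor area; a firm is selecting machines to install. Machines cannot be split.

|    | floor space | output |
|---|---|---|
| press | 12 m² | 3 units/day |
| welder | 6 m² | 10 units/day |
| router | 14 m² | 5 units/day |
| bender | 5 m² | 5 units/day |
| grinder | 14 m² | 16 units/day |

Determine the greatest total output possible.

Take welder, bender, and grinder: floor space 6 + 5 + 14 = 25 ≤ 30, output 10 + 5 + 16 = 31.
No other feasible combination does better.

31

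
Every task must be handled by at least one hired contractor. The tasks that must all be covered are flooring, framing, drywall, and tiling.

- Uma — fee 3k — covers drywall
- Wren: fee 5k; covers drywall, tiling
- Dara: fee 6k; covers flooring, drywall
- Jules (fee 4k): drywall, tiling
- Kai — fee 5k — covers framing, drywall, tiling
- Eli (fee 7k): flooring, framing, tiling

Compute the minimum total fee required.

10

The greedy cost-per-new-task heuristic would pick Kai and Dara for 11, but a cheaper cover exists.
Choose Uma and Eli: together they cover flooring, framing, drywall, tiling — every task.
Total fee: 3 + 7 = 10.
No cover costs less than 10.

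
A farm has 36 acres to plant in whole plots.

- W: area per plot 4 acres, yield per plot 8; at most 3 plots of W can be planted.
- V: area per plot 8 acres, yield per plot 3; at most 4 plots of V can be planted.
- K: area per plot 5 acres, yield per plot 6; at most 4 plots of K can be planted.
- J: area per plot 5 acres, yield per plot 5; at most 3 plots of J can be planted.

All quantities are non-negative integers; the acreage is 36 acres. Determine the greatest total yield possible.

48

Take 3×W and 4×K: area 32 ≤ 36, yield 3·8 + 4·6 = 48.
W has the best ratio (8/4) and is taken to its limit of 3; remaining capacity is filled optimally with the others.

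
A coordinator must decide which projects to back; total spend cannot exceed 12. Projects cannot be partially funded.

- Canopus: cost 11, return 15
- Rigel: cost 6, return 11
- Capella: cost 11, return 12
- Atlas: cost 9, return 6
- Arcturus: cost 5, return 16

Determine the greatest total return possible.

27

Rigel + Arcturus: cost 6 + 5 = 11 ≤ 12, return 11 + 16 = 27.
Arcturus: cost 5 ≤ 12, return 16.
Best is Rigel and Arcturus with total return 27.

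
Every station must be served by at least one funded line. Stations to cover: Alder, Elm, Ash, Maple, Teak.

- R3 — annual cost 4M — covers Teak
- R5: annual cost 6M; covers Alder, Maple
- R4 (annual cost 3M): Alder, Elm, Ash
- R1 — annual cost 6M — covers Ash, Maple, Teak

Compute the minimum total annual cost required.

Choose R4 and R1: together they cover Alder, Elm, Ash, Maple, Teak — every station.
Total annual cost: 3 + 6 = 9.
No cover costs less than 9.

9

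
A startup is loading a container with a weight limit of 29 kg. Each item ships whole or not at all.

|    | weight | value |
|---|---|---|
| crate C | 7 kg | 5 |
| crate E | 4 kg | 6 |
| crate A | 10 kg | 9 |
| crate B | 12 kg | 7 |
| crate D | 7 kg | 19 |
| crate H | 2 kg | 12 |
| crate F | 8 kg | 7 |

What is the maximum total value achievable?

49

crate C + crate E + crate D + crate H + crate F: weight 7 + 4 + 7 + 2 + 8 = 28 ≤ 29, value 5 + 6 + 19 + 12 + 7 = 49.
crate A + crate D + crate H + crate F: weight 10 + 7 + 2 + 8 = 27 ≤ 29, value 9 + 19 + 12 + 7 = 47.
crate E + crate A + crate D + crate H: weight 4 + 10 + 7 + 2 = 23 ≤ 29, value 6 + 9 + 19 + 12 = 46.
Best is crate C, crate E, crate D, crate H, and crate F with total value 49.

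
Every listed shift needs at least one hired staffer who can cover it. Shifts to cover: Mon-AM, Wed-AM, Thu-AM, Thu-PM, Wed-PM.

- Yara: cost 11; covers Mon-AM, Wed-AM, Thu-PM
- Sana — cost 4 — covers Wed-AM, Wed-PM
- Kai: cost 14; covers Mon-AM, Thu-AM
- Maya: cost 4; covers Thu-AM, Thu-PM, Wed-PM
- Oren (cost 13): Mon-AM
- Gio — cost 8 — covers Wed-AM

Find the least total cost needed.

The greedy cost-per-new-shift heuristic would pick Maya, Sana, and Yara for 19, but a cheaper cover exists.
Choose Yara and Maya: together they cover Mon-AM, Wed-AM, Thu-AM, Thu-PM, Wed-PM — every shift.
Total cost: 11 + 4 = 15.
No cover costs less than 15.

15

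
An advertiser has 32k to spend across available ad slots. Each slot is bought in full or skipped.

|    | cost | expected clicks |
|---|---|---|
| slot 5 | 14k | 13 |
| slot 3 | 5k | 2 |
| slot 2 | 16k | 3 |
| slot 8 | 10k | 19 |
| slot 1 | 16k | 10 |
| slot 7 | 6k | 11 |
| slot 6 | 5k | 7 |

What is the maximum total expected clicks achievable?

43

Take slot 5, slot 8, and slot 7: cost 14 + 10 + 6 = 30 ≤ 32, expected clicks 13 + 19 + 11 = 43.
No other feasible combination does better.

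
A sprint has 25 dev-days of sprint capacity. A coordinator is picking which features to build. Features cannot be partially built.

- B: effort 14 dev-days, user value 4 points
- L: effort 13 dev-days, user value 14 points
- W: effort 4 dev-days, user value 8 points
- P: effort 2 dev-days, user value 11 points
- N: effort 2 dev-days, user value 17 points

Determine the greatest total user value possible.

50

Allowing fractional choices, the relaxed optimum would be about 51.1, but features are indivisible.
L + P + N: effort 13 + 2 + 2 = 17 ≤ 25, user value 14 + 11 + 17 = 42.
L + W + P + N: effort 13 + 4 + 2 + 2 = 21 ≤ 25, user value 14 + 8 + 11 + 17 = 50.
Best is L, W, P, and N with total user value 50.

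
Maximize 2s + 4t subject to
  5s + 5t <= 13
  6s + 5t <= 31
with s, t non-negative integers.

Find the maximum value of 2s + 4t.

The continuous relaxation peaks at (0, 2.6) with value 10.40; rounding to a feasible lattice point costs some objective.
(s,t)=(0,2) is feasible, giving 8.
(s,t)=(1,1) is feasible, giving 6.
(s,t)=(0,1) is feasible, giving 4.
Maximum is 8 at (s,t)=(0,2).

8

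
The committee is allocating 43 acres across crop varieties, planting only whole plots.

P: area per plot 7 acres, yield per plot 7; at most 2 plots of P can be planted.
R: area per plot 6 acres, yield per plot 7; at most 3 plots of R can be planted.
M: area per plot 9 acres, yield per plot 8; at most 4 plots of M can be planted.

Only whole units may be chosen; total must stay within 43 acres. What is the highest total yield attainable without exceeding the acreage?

44

This is a bounded integer knapsack.
R has the best ratio (7/6); taking only R gives at most 3×7 = 21 (stopped by the supply cap of 3).
Mixing does better — 1×P, 3×R, and 2×M: area 43 ≤ 43, yield 1·7 + 3·7 + 2·8 = 44.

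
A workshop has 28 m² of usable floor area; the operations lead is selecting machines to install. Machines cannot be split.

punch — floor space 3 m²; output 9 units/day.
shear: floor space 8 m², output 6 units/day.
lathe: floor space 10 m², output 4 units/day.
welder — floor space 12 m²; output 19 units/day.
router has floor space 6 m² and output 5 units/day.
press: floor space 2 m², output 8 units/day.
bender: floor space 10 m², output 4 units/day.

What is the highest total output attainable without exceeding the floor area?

punch + welder + router + press: floor space 3 + 12 + 6 + 2 = 23 ≤ 28, output 9 + 19 + 5 + 8 = 41.
punch + shear + welder + press: floor space 3 + 8 + 12 + 2 = 25 ≤ 28, output 9 + 6 + 19 + 8 = 42.
punch + lathe + welder + press: floor space 3 + 10 + 12 + 2 = 27 ≤ 28, output 9 + 4 + 19 + 8 = 40.
Best is punch, shear, welder, and press with total output 42.

42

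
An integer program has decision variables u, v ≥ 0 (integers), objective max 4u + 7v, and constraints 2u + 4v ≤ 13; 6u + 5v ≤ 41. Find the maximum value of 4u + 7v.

(u,v)=(6,0): 2·6+4·0=12≤13, 6·6+5·0=36≤41, objective 24.
(u,v)=(5,0): 2·5+4·0=10≤13, 6·5+5·0=30≤41, objective 20.
Maximum is 24 at (u,v)=(6,0).

24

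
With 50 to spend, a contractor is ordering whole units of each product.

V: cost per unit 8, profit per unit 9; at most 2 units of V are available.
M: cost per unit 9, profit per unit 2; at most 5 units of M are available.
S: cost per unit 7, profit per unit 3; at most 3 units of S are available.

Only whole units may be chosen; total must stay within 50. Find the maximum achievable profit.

29

This is a bounded integer knapsack.
2×V, 2×M, and 2×S: cost 48 ≤ 50, profit 2·9 + 2·2 + 2·3 = 28.
2×V, 1×M, and 3×S: cost 46 ≤ 50, profit 2·9 + 1·2 + 3·3 = 29.
Best is 29.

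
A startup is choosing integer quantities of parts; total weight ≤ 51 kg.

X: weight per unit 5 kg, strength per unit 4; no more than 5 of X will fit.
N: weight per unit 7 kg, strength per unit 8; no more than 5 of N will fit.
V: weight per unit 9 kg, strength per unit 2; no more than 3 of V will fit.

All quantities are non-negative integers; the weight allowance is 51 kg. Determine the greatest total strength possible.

52

This is a bounded integer knapsack.
N has the best ratio (8/7); taking only N gives at most 5×8 = 40 (stopped by the supply cap of 5).
Mixing does better — 3×X and 5×N: weight 50 ≤ 51, strength 3·4 + 5·8 = 52.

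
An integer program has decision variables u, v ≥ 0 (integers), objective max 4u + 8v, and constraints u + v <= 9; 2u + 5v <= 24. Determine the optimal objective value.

44

(u,v)=(7,2): 1·7+1·2=9≤9, 2·7+5·2=24≤24, objective 44.
(u,v)=(6,2): 1·6+1·2=8≤9, 2·6+5·2=22≤24, objective 40.
(u,v)=(8,1): 1·8+1·1=9≤9, 2·8+5·1=21≤24, objective 40.
(u,v)=(7,1): 1·7+1·1=8≤9, 2·7+5·1=19≤24, objective 36.
No feasible integer point exceeds 44.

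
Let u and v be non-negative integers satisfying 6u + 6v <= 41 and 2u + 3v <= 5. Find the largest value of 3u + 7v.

10

(u,v)=(1,1): 6·1+6·1=12≤41, 2·1+3·1=5≤5, objective 10.
(u,v)=(0,1): 6·0+6·1=6≤41, 2·0+3·1=3≤5, objective 7.
(u,v)=(2,0): 6·2+6·0=12≤41, 2·2+3·0=4≤5, objective 6.
Maximum is 10 at (u,v)=(1,1).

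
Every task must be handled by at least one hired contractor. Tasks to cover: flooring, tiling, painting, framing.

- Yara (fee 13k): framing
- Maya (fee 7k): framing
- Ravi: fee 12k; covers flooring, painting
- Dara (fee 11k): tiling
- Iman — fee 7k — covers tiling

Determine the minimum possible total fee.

This is an integer covering problem.
Choose Maya, Ravi, and Iman: together they cover flooring, tiling, painting, framing — every task.
Total fee: 7 + 12 + 7 = 26.
No cover costs less than 26.

26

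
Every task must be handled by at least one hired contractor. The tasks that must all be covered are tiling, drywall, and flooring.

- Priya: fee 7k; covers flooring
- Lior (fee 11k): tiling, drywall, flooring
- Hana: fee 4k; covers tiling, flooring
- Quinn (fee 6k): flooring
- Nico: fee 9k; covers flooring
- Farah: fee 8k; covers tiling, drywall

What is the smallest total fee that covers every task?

The greedy cost-per-new-task heuristic would pick Hana and Farah for 12, but a cheaper cover exists.
Lior alone covers tiling, drywall, flooring — every task.
Total fee: 11.
No cover costs less than 11.

11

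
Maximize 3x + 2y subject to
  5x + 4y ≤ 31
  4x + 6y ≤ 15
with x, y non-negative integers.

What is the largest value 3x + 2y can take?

9

(x,y)=(3,0): 5·3+4·0=15≤31, 4·3+6·0=12≤15, objective 9.
(x,y)=(2,1): 5·2+4·1=14≤31, 4·2+6·1=14≤15, objective 8.
Maximum is 9 at (x,y)=(3,0).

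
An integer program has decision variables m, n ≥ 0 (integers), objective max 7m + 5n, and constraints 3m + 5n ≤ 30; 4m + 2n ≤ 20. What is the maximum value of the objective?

41

(m,n)=(3,4): 3·3+5·4=29≤30, 4·3+2·4=20≤20, objective 41.
(m,n)=(3,3): 3·3+5·3=24≤30, 4·3+2·3=18≤20, objective 36.
(m,n)=(2,4): 3·2+5·4=26≤30, 4·2+2·4=16≤20, objective 34.
The best lattice point is (3,4), giving 41.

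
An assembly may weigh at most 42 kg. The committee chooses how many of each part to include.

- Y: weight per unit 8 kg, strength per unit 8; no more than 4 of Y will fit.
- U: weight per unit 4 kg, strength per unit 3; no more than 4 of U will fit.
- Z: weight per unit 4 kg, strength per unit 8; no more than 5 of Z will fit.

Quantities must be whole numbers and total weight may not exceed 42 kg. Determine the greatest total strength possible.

Z has the best ratio (8/4); taking only Z gives at most 5×8 = 40 (stopped by the supply cap of 5).
Mixing does better — 2×Y, 1×U, and 5×Z: weight 40 ≤ 42, strength 2·8 + 1·3 + 5·8 = 59.

59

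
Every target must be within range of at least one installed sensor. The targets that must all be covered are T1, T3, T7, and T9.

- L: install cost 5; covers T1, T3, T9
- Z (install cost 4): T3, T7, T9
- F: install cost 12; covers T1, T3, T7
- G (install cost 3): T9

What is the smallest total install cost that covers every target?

9

This is an integer covering problem.
Choose L and Z: together they cover T1, T3, T7, T9 — every target.
Total install cost: 5 + 4 = 9.
No cover costs less than 9.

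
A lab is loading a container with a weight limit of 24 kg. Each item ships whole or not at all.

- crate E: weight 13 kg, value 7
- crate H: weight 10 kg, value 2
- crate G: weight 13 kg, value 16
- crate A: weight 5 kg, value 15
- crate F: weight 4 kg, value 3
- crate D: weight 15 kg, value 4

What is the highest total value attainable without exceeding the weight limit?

34

Allowing fractional choices, the relaxed optimum would be about 35.1, but items are indivisible.
crate G + crate A + crate F: weight 13 + 5 + 4 = 22 ≤ 24, value 16 + 15 + 3 = 34.
crate G + crate A: weight 13 + 5 = 18 ≤ 24, value 16 + 15 = 31.
Best is crate G, crate A, and crate F with total value 34.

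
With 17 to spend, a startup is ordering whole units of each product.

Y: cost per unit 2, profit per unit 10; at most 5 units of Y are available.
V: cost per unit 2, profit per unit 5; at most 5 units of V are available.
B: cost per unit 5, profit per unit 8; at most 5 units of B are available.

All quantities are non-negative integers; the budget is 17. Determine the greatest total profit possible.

Y has the best ratio (10/2); taking only Y gives at most 5×10 = 50 (stopped by the supply cap of 5).
Mixing does better — 5×Y and 3×V: cost 16 ≤ 17, profit 5·10 + 3·5 = 65.

65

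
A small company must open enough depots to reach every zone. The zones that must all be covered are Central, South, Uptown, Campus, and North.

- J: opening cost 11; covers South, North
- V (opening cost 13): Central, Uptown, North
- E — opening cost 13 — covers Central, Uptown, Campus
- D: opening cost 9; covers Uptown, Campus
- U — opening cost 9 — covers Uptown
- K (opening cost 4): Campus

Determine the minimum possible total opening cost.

24

The greedy cost-per-new-zone heuristic would pick K, V, and J for 28, but a cheaper cover exists.
Choose J and E: together they cover Central, South, Uptown, Campus, North — every zone.
Total opening cost: 11 + 13 = 24.
No cover costs less than 24.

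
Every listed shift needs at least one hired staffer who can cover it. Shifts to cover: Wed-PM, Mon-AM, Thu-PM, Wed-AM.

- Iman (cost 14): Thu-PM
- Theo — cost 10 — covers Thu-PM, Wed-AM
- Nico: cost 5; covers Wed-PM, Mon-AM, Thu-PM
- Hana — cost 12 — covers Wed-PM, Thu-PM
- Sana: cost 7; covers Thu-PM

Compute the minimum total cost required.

This is a weighted set-cover instance.
Choose Theo and Nico: together they cover Wed-PM, Mon-AM, Thu-PM, Wed-AM — every shift.
Total cost: 10 + 5 = 15.
No cover costs less than 15.

15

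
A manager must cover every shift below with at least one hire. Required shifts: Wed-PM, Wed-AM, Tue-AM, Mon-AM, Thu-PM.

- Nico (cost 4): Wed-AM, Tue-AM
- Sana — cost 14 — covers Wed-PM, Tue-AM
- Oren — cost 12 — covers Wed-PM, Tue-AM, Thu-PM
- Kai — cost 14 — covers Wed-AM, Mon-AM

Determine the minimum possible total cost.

Choose Oren and Kai: together they cover Wed-PM, Wed-AM, Tue-AM, Mon-AM, Thu-PM — every shift.
Total cost: 12 + 14 = 26.

26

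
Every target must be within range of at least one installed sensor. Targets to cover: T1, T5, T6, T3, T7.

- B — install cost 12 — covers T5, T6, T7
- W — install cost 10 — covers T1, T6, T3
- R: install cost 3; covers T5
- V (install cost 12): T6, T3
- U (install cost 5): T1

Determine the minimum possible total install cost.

This is an integer covering problem.
Choose B and W: together they cover T1, T5, T6, T3, T7 — every target.
Total install cost: 12 + 10 = 22.

22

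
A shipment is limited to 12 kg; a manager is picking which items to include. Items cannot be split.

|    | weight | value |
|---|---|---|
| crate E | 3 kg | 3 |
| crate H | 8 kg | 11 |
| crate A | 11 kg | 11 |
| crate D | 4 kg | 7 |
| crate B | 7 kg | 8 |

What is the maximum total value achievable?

Treat it as a binary knapsack problem.
crate D + crate B: weight 4 + 7 = 11 ≤ 12, value 7 + 8 = 15.
crate E + crate H: weight 3 + 8 = 11 ≤ 12, value 3 + 11 = 14.
crate H + crate D: weight 8 + 4 = 12 ≤ 12, value 11 + 7 = 18.
Best is crate H and crate D with total value 18.

18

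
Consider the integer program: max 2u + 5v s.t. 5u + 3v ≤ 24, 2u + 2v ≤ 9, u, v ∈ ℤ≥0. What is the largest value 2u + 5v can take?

20

The continuous relaxation peaks at (0, 4.5) with value 22.50; rounding to a feasible lattice point costs some objective.
(u,v)=(0,4) is feasible, giving 20.
(u,v)=(1,3) is feasible, giving 17.
(u,v)=(0,3) is feasible, giving 15.
No feasible integer point exceeds 20.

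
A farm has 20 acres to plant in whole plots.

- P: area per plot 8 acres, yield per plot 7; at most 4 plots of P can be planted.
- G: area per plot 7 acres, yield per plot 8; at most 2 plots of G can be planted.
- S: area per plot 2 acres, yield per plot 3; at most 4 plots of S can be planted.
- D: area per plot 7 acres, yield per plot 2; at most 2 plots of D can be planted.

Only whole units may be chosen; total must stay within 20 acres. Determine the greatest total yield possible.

This is a bounded integer knapsack.
Take 2×G and 3×S: area 20 ≤ 20, yield 2·8 + 3·3 = 25.
No other integer combination yields more.

25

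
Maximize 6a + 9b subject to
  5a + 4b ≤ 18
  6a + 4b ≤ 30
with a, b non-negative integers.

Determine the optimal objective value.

36

(a,b)=(0,4): 5·0+4·4=16≤18, 6·0+4·4=16≤30, objective 36.
(a,b)=(1,3): 5·1+4·3=17≤18, 6·1+4·3=18≤30, objective 33.
(a,b)=(0,3): 5·0+4·3=12≤18, 6·0+4·3=12≤30, objective 27.
Maximum is 36 at (a,b)=(0,4).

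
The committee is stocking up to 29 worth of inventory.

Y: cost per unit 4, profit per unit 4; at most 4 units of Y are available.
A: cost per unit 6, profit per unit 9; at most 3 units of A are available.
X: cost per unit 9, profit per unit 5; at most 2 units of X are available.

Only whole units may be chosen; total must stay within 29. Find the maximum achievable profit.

35

A has the best ratio (9/6); taking only A gives at most 3×9 = 27 (stopped by the supply cap of 3).
Mixing does better — 2×Y and 3×A: cost 26 ≤ 29, profit 2·4 + 3·9 = 35.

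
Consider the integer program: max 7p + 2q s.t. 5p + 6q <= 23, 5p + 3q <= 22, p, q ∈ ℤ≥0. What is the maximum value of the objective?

28

(p,q)=(4,0): 5·4+6·0=20≤23, 5·4+3·0=20≤22, objective 28.
(p,q)=(3,1): 5·3+6·1=21≤23, 5·3+3·1=18≤22, objective 23.
No feasible integer point exceeds 28.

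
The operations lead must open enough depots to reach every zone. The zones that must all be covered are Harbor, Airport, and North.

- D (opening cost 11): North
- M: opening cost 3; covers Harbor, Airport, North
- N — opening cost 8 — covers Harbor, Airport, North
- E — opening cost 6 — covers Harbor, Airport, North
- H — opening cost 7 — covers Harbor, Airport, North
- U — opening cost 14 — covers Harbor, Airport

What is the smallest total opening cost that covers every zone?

3

M alone covers Harbor, Airport, North — every zone.
Total opening cost: 3.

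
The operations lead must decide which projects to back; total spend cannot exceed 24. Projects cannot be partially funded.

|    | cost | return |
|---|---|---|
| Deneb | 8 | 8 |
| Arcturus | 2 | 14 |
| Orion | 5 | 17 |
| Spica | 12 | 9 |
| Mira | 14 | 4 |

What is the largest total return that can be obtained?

40

Allowing fractional choices, the relaxed optimum would be about 45.8, but projects are indivisible.
Deneb + Arcturus + Orion: cost 8 + 2 + 5 = 15 ≤ 24, return 8 + 14 + 17 = 39.
Arcturus + Orion + Spica: cost 2 + 5 + 12 = 19 ≤ 24, return 14 + 17 + 9 = 40.
Best is Arcturus, Orion, and Spica with total return 40.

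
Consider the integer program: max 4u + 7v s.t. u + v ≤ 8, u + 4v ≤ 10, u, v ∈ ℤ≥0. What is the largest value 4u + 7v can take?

(u,v)=(8,0): 1·8+1·0=8≤8, 1·8+4·0=8≤10, objective 32.
(u,v)=(6,1): 1·6+1·1=7≤8, 1·6+4·1=10≤10, objective 31.
(u,v)=(7,0): 1·7+1·0=7≤8, 1·7+4·0=7≤10, objective 28.
No feasible integer point exceeds 32.

32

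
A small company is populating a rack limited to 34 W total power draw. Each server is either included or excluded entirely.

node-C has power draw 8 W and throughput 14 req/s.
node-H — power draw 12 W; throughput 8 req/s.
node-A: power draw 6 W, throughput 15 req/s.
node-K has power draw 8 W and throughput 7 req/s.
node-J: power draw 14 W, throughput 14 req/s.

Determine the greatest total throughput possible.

44

Take node-C, node-H, node-A, and node-K: power draw 8 + 12 + 6 + 8 = 34 ≤ 34, throughput 14 + 8 + 15 + 7 = 44.
No other feasible combination does better.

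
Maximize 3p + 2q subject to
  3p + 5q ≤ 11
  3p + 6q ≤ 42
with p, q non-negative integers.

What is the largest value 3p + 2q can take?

(p,q)=(3,0) is feasible, giving 9.
(p,q)=(2,1) is feasible, giving 8.
The best lattice point is (3,0), giving 9.

9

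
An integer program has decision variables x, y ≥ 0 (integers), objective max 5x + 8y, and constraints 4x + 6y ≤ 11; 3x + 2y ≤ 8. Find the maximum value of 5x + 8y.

Relaxing integrality, the LP optimum is 14.67 at (x,y) = (0, 1.83), which is not an integer point.
(x,y)=(1,1): 4·1+6·1=10≤11, 3·1+2·1=5≤8, objective 13.
(x,y)=(2,0): 4·2+6·0=8≤11, 3·2+2·0=6≤8, objective 10.
(x,y)=(0,1): 4·0+6·1=6≤11, 3·0+2·1=2≤8, objective 8.
Maximum is 13 at (x,y)=(1,1).

13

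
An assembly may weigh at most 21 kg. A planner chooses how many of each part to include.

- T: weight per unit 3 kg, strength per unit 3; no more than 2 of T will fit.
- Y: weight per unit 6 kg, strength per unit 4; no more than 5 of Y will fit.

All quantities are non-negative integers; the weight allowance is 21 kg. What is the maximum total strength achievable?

15

This is a bounded integer knapsack.
2×T and 2×Y: weight 18 ≤ 21, strength 2·3 + 2·4 = 14.
1×T and 3×Y: weight 21 ≤ 21, strength 1·3 + 3·4 = 15.
Best is 15.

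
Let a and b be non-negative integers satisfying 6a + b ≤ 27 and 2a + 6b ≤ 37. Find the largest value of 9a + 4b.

The continuous relaxation peaks at (3.68, 4.94) with value 52.85; rounding to a feasible lattice point costs some objective.
(a,b)=(4,3): 6·4+1·3=27≤27, 2·4+6·3=26≤37, objective 48.
(a,b)=(3,5): 6·3+1·5=23≤27, 2·3+6·5=36≤37, objective 47.
The best lattice point is (4,3), giving 48.

48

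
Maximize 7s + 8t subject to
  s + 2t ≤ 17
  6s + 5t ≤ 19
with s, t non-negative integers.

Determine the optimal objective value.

(s,t)=(0,3) is feasible, giving 24.
(s,t)=(1,2) is feasible, giving 23.
No feasible integer point exceeds 24.

24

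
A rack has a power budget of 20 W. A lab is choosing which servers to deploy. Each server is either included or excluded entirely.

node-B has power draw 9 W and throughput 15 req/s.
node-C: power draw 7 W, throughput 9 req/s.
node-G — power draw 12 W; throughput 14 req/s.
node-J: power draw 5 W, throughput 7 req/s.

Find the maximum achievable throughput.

24

This is a 0-1 knapsack instance.
Allowing fractional choices, the relaxed optimum would be about 29.7, but servers are indivisible.
node-B + node-C: power draw 9 + 7 = 16 ≤ 20, throughput 15 + 9 = 24.
node-B + node-J: power draw 9 + 5 = 14 ≤ 20, throughput 15 + 7 = 22.
node-C + node-G: power draw 7 + 12 = 19 ≤ 20, throughput 9 + 14 = 23.
Best is node-B and node-C with total throughput 24.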